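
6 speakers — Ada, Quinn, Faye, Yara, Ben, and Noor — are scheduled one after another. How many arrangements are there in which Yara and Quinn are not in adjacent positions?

480

Of the 6! = 720 arrangements, those with Yara and Quinn adjacent number 2 × 5! = 240 (treat the pair as a block with 2 internal orders).
So 720 − 240 = 480 arrangements keep them apart.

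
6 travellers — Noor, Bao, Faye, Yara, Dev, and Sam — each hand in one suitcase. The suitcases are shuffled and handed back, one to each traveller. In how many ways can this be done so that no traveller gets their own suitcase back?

265

Let Aᵢ be the assignments in which traveller i gets their own suitcase. We want the size of the complement of A₁∪…∪A_6.
By inclusion–exclusion this is Σ_{j=0}^{6} (−1)^j C(6,j)·(6−j)!.
Computing: 720 − 720 + 360 − 120 + 30 − 6 + 1 = 265.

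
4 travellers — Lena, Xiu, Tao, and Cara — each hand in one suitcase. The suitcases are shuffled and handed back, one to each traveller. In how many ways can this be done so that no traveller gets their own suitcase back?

Count assignments avoiding every fixed point. For any j of the 4 travellers fixed to their own suitcase, the other 4−j can be arranged in (4−j)! ways.
By inclusion–exclusion this is Σ_{j=0}^{4} (−1)^j C(4,j)·(4−j)!.
Computing: 24 − 24 + 12 − 4 + 1 = 9.

9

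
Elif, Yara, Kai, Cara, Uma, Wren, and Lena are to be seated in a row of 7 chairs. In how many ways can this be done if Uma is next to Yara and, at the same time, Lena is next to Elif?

Treat {Uma,Yara} as one block (2 orders) and {Lena,Elif} as another (2 orders).
That leaves 5 units to arrange: 2 × 2 × 5! = 4 × 120 = 480.

480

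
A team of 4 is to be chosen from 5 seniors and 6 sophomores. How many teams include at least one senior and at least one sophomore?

Unrestricted: C(11,4) = 330 ways to pick any 4 of the 11.
Selections missing a whole group: no seniors → C(6,4) = 15; no sophomores → C(5,4) = 5.
Both groups omitted at once is impossible, so 330 − 20 = 310.

310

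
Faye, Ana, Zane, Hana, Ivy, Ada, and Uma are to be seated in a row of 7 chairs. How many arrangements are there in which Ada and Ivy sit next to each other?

1440

Glue Ada and Ivy into one block (2 internal orders), leaving 6 units to arrange in a row.
That gives 2 × 6! = 2 × 720 = 1440.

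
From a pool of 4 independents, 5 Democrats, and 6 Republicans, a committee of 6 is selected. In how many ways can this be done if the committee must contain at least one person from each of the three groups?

4250

With no constraint there are C(15,6) = 5005 possible selections.
Subtract selections that omit an entire group: no independents → C(11,6) = 462; no Democrats → C(10,6) = 210; no Republicans → C(9,6) = 84.
Add back selections omitting two groups (i.e. drawn from a single group): C(4,6) + C(5,6) + C(6,6) = 1.
By inclusion–exclusion: 5005 − 756 + 1 = 4250.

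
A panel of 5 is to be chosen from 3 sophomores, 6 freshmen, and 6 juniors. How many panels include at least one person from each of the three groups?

Unrestricted: C(15,5) = 3003 ways to pick any 5 of the 15.
Selections missing a whole group: no sophomores → C(12,5) = 792; no freshmen → C(9,5) = 126; no juniors → C(9,5) = 126.
Add back selections omitting two groups (i.e. drawn from a single group): C(3,5) + C(6,5) + C(6,5) = 12.
By inclusion–exclusion: 3003 − 1044 + 12 = 1971.

1971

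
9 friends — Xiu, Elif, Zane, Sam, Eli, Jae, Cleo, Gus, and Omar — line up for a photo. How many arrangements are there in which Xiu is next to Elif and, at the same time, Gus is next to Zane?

20160

Treat {Xiu,Elif} as one block (2 orders) and {Gus,Zane} as another (2 orders).
That leaves 7 units to arrange: 2 × 2 × 7! = 4 × 5040 = 20160.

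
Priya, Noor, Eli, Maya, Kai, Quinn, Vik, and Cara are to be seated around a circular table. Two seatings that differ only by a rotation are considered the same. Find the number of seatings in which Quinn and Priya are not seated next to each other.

3600

All circular seatings of 8 people number (7)! = 5040.
Those with Quinn next to Priya: fuse the pair into one unit and seat 7 units around a circle — 2·(6)! = 1440.
Subtracting, 5040 − 1440 = 3600.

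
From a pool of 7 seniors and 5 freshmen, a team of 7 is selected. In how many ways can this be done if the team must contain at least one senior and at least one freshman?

Unrestricted: C(12,7) = 792 ways to pick any 7 of the 12.
Selections missing a whole group: no seniors → C(5,7) = 0; no freshmen → C(7,7) = 1.
Both groups omitted at once is impossible, so 792 − 1 = 791.

791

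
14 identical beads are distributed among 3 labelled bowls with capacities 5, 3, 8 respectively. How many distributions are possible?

6

By stars and bars, unrestricted non-negative solutions to x_1+…+x_3 = 14 number C(14+2,2) = 120.
Subtract solutions that violate a single cap (substitute x_i' = x_i − (cap_i+1)): x_1 ≥ 6 gives C(10,2) = 45; x_2 ≥ 4 gives C(12,2) = 66; x_3 ≥ 9 gives C(7,2) = 21. Together 132.
Add back pairs where two caps are both exceeded: 15 + 0 + 3 = 18.
By inclusion–exclusion the count is 120 − 132 + 18 = 6.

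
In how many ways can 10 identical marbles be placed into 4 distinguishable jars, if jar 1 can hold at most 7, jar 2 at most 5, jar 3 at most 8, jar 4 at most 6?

Without the upper bounds there are C(13,3) = 286 ways to split 10 among 4 jars.
Subtract solutions that violate a single cap (substitute x_i' = x_i − (cap_i+1)): x_1 ≥ 8 gives C(5,3) = 10; x_2 ≥ 6 gives C(7,3) = 35; x_3 ≥ 9 gives C(4,3) = 4; x_4 ≥ 7 gives C(6,3) = 20. Together 69.
No two caps can be exceeded simultaneously, so the pair terms are all 0.
By inclusion–exclusion the count is 286 − 69 + 0 = 217.

217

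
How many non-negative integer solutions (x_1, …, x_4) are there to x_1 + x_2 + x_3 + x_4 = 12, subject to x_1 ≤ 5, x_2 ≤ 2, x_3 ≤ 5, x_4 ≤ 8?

89

Ignoring the caps, the number of non-negative solutions to x_1+…+x_4 = 12 is C(15,3) = 455.
Subtract solutions that violate a single cap (substitute x_i' = x_i − (cap_i+1)): x_1 ≥ 6 gives C(9,3) = 84; x_2 ≥ 3 gives C(12,3) = 220; x_3 ≥ 6 gives C(9,3) = 84; x_4 ≥ 9 gives C(6,3) = 20. Together 408.
Add back pairs where two caps are both exceeded: 20 + 1 + 0 + 20 + 1 + 0 = 42.
By inclusion–exclusion the count is 455 − 408 + 42 = 89.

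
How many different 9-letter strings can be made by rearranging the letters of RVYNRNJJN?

The 9 letters of RVYNRNJJN have repeats: J appearing twice, N appearing 3 times, and R appearing twice.
The number of distinct arrangements is 9!/(3!·2!·2!) = 362880/24 = 15120.

15120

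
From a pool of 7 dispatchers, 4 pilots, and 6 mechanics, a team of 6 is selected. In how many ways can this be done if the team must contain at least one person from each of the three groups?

9996

With no constraint there are C(17,6) = 12376 possible selections.
Selections missing a whole group: no dispatchers → C(10,6) = 210; no pilots → C(13,6) = 1716; no mechanics → C(11,6) = 462.
Add back selections omitting two groups (i.e. drawn from a single group): C(7,6) + C(4,6) + C(6,6) = 8.
By inclusion–exclusion: 12376 − 2388 + 8 = 9996.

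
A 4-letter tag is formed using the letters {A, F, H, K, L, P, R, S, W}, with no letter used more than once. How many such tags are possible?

3024

With no repetition, fill the 4 letters in order: 9 choices, then 8, down to 6.
That product is 9 × 8 × 7 × 6 = 3024.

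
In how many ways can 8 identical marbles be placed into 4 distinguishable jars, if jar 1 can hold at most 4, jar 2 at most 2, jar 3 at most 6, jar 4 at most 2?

41

Without the upper bounds there are C(11,3) = 165 ways to split 8 among 4 jars.
Subtract solutions that violate a single cap (substitute x_i' = x_i − (cap_i+1)): x_1 ≥ 5 gives C(6,3) = 20; x_2 ≥ 3 gives C(8,3) = 56; x_3 ≥ 7 gives C(4,3) = 4; x_4 ≥ 3 gives C(8,3) = 56. Together 136.
Add back pairs where two caps are both exceeded: 1 + 0 + 1 + 0 + 10 + 0 = 12.
By inclusion–exclusion the count is 165 − 136 + 12 = 41.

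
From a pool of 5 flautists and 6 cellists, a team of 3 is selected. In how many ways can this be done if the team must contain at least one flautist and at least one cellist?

135

With no constraint there are C(11,3) = 165 possible selections.
Selections missing a whole group: no flautists → C(6,3) = 20; no cellists → C(5,3) = 10.
Both groups omitted at once is impossible, so 165 − 30 = 135.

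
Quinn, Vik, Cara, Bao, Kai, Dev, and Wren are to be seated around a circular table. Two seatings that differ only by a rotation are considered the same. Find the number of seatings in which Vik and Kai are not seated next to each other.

480

All circular seatings of 7 people number (6)! = 720.
Seatings with Vik beside Kai: treat them as a block with 2 internal orders, giving 2 × (5)! = 240.
Subtracting, 720 − 240 = 480.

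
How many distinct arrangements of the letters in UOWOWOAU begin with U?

420

With the first slot taken by U, it remains to arrange the other 7 letters (OWOWOAU).
Those 7 letters have O appearing 3 times and W appearing twice, giving (7)!/(3!·2!) = 420.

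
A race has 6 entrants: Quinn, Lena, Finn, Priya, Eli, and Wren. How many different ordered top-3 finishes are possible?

This is an ordered selection of 3 from 6: P(6,3).
That gives 6 × 5 × 4 = 120.

120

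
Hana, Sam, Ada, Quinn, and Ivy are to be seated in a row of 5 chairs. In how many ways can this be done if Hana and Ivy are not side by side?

72

There are 5! = 120 arrangements in all. If Hana and Ivy are adjacent, merging them into one block gives 2·(4)! = 48 arrangements.
So 120 − 48 = 72 arrangements keep them apart.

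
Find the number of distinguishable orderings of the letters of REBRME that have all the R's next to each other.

Treat the 2 copies of R as a single block. The multiset to arrange is then {RR, B, E, E, M}, 5 items in all.
That gives (5)!/(2!) = 60 arrangements.

60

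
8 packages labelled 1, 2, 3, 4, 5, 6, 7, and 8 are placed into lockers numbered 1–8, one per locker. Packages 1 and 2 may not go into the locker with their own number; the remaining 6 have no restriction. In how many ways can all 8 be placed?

30960

Let Aᵢ (for i ∈ {1, 2}) be the placements that put package i in its forbidden locker. Any j of these fix j positions, leaving (8−j)! ways to fill the rest, and there are C(2,j) ways to pick which j.
By inclusion–exclusion, the number of valid placements is Σ_{j=0}^{2} (−1)^j C(2,j)·(8−j)!.
Computing: 40320 − 10080 + 720 = 30960.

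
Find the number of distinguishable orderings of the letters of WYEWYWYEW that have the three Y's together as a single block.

105

Treat the 3 copies of Y as a single block. The multiset to arrange is then {YYY, E, E, W, W, W, W}, 7 items in all.
That gives (7)!/(4!·2!) = 105 arrangements.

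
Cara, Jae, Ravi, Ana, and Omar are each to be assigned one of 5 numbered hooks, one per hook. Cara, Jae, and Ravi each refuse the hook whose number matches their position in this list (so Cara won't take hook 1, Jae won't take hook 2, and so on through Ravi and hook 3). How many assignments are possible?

Let Aᵢ (for i ∈ {1, 2, 3}) be the placements that put person i in their forbidden hook. Any j of these fix j positions, leaving (5−j)! ways to fill the rest, and there are C(3,j) ways to pick which j.
By inclusion–exclusion, the number of valid placements is Σ_{j=0}^{3} (−1)^j C(3,j)·(5−j)!.
Computing: 120 − 72 + 18 − 2 = 64.

64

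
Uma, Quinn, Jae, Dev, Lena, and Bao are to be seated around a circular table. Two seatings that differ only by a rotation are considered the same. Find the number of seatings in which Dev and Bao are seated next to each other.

48

Glue Dev and Bao into a block (2 internal orders). Seating 5 units around a circle gives (4)! arrangements.
So 2 × (4)! = 2 × 24 = 48.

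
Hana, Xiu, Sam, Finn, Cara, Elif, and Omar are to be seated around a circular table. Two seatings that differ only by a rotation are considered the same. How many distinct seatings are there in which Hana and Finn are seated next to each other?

240

Treat {Hana, Finn} as one unit (2 internal orders) and seat the resulting 6 units around the table: (5)! circular arrangements.
So 2 × (5)! = 2 × 120 = 240.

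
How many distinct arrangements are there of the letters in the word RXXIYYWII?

The 9 letters of RXXIYYWII have repeats: I appearing 3 times, X appearing twice, and Y appearing twice.
The number of distinct arrangements is 9!/(3!·2!·2!) = 362880/24 = 15120.

15120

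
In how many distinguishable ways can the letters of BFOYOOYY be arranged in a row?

BFOYOOYY has 8 letters with O appearing 3 times and Y appearing 3 times.
The number of distinct arrangements is 8!/(3!·3!) = 40320/36 = 1120.

1120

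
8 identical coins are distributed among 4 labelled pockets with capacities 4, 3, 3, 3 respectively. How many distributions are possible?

43

Without the upper bounds there are C(11,3) = 165 ways to split 8 among 4 pockets.
Subtract solutions that violate a single cap (substitute x_i' = x_i − (cap_i+1)): x_1 ≥ 5 gives C(6,3) = 20; x_2 ≥ 4 gives C(7,3) = 35; x_3 ≥ 4 gives C(7,3) = 35; x_4 ≥ 4 gives C(7,3) = 35. Together 125.
Add back pairs where two caps are both exceeded: 0 + 0 + 0 + 1 + 1 + 1 = 3.
By inclusion–exclusion the count is 165 − 125 + 3 = 43.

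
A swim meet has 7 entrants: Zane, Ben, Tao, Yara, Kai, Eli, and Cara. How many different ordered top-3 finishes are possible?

210

There are 7 choices for 1st place, 6 for 2nd, and 5 for 3rd.
That gives 7 × 6 × 5 = 210.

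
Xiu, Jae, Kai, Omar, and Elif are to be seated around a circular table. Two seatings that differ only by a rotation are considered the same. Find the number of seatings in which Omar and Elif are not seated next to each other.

12

All circular seatings of 5 people number (4)! = 24.
Those with Omar next to Elif: fuse the pair into one unit and seat 4 units around a circle — 2·(3)! = 12.
Subtracting, 24 − 12 = 12.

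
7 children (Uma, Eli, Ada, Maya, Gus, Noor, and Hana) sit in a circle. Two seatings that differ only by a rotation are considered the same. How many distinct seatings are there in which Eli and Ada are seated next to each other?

Treat {Eli, Ada} as one unit (2 internal orders) and seat the resulting 6 units around the table: (5)! circular arrangements.
So 2 × (5)! = 2 × 120 = 240.

240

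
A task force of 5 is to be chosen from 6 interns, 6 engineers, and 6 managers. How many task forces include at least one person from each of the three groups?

6210

Unrestricted: C(18,5) = 8568 ways to pick any 5 of the 18.
Subtract selections that omit an entire group: no interns → C(12,5) = 792; no engineers → C(12,5) = 792; no managers → C(12,5) = 792.
Add back selections omitting two groups (i.e. drawn from a single group): C(6,5) + C(6,5) + C(6,5) = 18.
By inclusion–exclusion: 8568 − 2376 + 18 = 6210.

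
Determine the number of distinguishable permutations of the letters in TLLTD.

30

Letter multiplicities in TLLTD: D×1, L×2, T×2.
The number of distinct arrangements is 5!/(2!·2!) = 120/4 = 30.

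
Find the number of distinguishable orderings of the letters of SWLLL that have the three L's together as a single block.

Treat the 3 copies of L as a single block. The multiset to arrange is then {LLL, S, W}, 3 items in all.
All 3 items are distinct, so there are (3)! = 6 arrangements.

6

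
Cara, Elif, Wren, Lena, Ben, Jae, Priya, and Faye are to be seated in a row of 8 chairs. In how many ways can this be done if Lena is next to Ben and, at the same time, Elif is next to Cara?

Treat {Lena,Ben} as one block (2 orders) and {Elif,Cara} as another (2 orders).
That leaves 6 units to arrange: 2 × 2 × 6! = 4 × 720 = 2880.

2880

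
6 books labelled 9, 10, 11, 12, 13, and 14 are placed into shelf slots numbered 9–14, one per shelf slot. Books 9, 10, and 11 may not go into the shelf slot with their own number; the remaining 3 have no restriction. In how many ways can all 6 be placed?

426

Let Aᵢ (for i ∈ {9, 10, 11}) be the placements that put book i in its forbidden shelf slot. Any j of these fix j positions, leaving (6−j)! ways to fill the rest, and there are C(3,j) ways to pick which j.
By inclusion–exclusion, the number of valid placements is Σ_{j=0}^{3} (−1)^j C(3,j)·(6−j)!.
Computing: 720 − 360 + 72 − 6 = 426.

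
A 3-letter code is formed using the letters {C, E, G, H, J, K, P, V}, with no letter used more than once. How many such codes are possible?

Choose and order 3 of the 8 symbols: the first letter has 8 options, the next 7, then 6.
8 × 7 × 6 = 336.

336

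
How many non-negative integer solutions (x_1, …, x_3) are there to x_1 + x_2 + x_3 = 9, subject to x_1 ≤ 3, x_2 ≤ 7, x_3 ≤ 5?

Ignoring the caps, the number of non-negative solutions to x_1+…+x_3 = 9 is C(11,2) = 55.
Subtract solutions that violate a single cap (substitute x_i' = x_i − (cap_i+1)): x_1 ≥ 4 gives C(7,2) = 21; x_2 ≥ 8 gives C(3,2) = 3; x_3 ≥ 6 gives C(5,2) = 10. Together 34.
No two caps can be exceeded simultaneously, so the pair terms are all 0.
By inclusion–exclusion the count is 55 − 34 + 0 = 21.

21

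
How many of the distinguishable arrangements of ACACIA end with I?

With the last slot taken by I, it remains to arrange the other 5 letters (ACACA).
Those 5 letters have A appearing 3 times and C appearing twice, giving (5)!/(3!·2!) = 10.

10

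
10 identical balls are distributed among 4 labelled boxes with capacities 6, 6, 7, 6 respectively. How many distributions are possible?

Ignoring the caps, the number of non-negative solutions to x_1+…+x_4 = 10 is C(13,3) = 286.
Subtract solutions that violate a single cap (substitute x_i' = x_i − (cap_i+1)): x_1 ≥ 7 gives C(6,3) = 20; x_2 ≥ 7 gives C(6,3) = 20; x_3 ≥ 8 gives C(5,3) = 10; x_4 ≥ 7 gives C(6,3) = 20. Together 70.
No two caps can be exceeded simultaneously, so the pair terms are all 0.
By inclusion–exclusion the count is 286 − 70 + 0 = 216.

216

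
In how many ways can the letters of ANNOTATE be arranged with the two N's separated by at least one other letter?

There are 8!/(2!·2!·2!) = 5040 arrangements of ANNOTATE in total.
Arrangements with the N's together: treat NN as one letter, giving (7)!/(2!·2!) = 1260.
Hence 5040 − 1260 = 3780.

3780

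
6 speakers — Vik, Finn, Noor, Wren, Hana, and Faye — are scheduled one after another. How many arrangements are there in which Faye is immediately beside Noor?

Place the 4 others and the Faye-Noor pair as 5 objects in a line; the pair has 2 internal arrangements.
So the count is 2·(5)! = 240.

240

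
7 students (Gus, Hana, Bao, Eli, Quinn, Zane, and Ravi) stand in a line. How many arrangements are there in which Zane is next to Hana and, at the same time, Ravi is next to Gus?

Treat {Zane,Hana} as one block (2 orders) and {Ravi,Gus} as another (2 orders).
That leaves 5 units to arrange: 2 × 2 × 5! = 4 × 120 = 480.

480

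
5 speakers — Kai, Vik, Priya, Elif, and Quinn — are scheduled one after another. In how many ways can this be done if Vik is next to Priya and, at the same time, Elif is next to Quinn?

Treat {Vik,Priya} as one block (2 orders) and {Elif,Quinn} as another (2 orders).
That leaves 3 units to arrange: 2 × 2 × 3! = 4 × 6 = 24.

24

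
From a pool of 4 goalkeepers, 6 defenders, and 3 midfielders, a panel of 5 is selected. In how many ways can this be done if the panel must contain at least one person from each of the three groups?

894

Unrestricted: C(13,5) = 1287 ways to pick any 5 of the 13.
Selections missing a whole group: no goalkeepers → C(9,5) = 126; no defenders → C(7,5) = 21; no midfielders → C(10,5) = 252.
Add back selections omitting two groups (i.e. drawn from a single group): C(4,5) + C(6,5) + C(3,5) = 6.
By inclusion–exclusion: 1287 − 399 + 6 = 894.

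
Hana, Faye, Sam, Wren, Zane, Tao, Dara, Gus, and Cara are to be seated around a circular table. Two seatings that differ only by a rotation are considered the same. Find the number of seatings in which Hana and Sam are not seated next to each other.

30240

Without the restriction there are (8)! = 40320 seatings.
Seatings with Hana beside Sam: treat them as a block with 2 internal orders, giving 2 × (7)! = 10080.
Subtracting, 40320 − 10080 = 30240.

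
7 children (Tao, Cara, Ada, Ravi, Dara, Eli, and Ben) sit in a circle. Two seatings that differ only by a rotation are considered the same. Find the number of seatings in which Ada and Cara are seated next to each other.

240

Treat {Ada, Cara} as one unit (2 internal orders) and seat the resulting 6 units around the table: (5)! circular arrangements.
So 2 × (5)! = 2 × 120 = 240.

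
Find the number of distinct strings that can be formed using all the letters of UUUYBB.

UUUYBB has 6 letters with B appearing twice and U appearing 3 times.
The number of distinct arrangements is 6!/(3!·2!) = 720/12 = 60.

60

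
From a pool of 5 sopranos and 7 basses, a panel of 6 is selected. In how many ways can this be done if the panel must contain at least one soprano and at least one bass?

Total 6-person selections from all 12: C(12,6) = 924.
Subtract selections that omit an entire group: no sopranos → C(7,6) = 7; no basses → C(5,6) = 0.
Both groups omitted at once is impossible, so 924 − 7 = 917.

917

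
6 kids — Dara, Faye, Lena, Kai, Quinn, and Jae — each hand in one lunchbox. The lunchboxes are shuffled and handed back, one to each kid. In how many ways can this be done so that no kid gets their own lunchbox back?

265

This is the derangement count D_6: permutations of 6 items with no fixed point.
By inclusion–exclusion this is Σ_{j=0}^{6} (−1)^j C(6,j)·(6−j)!.
Computing: 720 − 720 + 360 − 120 + 30 − 6 + 1 = 265.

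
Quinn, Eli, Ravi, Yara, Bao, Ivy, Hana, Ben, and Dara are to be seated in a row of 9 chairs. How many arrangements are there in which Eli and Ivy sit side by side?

80640

Glue Eli and Ivy into one block (2 internal orders), leaving 8 units to arrange in a row.
That gives 2 × 8! = 2 × 40320 = 80640.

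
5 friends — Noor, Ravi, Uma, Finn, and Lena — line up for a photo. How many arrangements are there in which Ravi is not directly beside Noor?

Of the 5! = 120 arrangements, those with Ravi and Noor adjacent number 2 × 4! = 48 (treat the pair as a block with 2 internal orders).
Complementary counting: 120 − 48 = 72.

72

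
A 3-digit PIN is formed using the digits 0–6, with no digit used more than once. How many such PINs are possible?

Choose and order 3 of the 7 symbols: the first digit has 7 options, the next 6, then 5.
7 × 6 × 5 = 210.

210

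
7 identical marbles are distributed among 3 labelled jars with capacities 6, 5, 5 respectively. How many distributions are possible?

29

Without the upper bounds there are C(9,2) = 36 ways to split 7 among 3 jars.
Subtract solutions that violate a single cap (substitute x_i' = x_i − (cap_i+1)): x_1 ≥ 7 gives C(2,2) = 1; x_2 ≥ 6 gives C(3,2) = 3; x_3 ≥ 6 gives C(3,2) = 3. Together 7.
No two caps can be exceeded simultaneously, so the pair terms are all 0.
By inclusion–exclusion the count is 36 − 7 + 0 = 29.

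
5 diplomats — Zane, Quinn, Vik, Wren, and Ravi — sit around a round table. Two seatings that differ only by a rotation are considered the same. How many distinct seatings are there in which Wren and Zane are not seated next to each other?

Without the restriction there are (4)! = 24 seatings.
Those with Wren next to Zane: fuse the pair into one unit and seat 4 units around a circle — 2·(3)! = 12.
Subtracting, 24 − 12 = 12.

12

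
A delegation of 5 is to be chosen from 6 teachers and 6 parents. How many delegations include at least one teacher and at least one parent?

780

Total 5-person selections from all 12: C(12,5) = 792.
Selections missing a whole group: no teachers → C(6,5) = 6; no parents → C(6,5) = 6.
Both groups omitted at once is impossible, so 792 − 12 = 780.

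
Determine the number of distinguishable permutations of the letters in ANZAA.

Letter multiplicities in ANZAA: A×3, N×1, Z×1.
So there are 5! / (3!) = 20 distinguishable arrangements.

20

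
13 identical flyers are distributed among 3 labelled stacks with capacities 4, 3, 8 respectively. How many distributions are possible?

By stars and bars, unrestricted non-negative solutions to x_1+…+x_3 = 13 number C(13+2,2) = 105.
Subtract solutions that violate a single cap (substitute x_i' = x_i − (cap_i+1)): x_1 ≥ 5 gives C(10,2) = 45; x_2 ≥ 4 gives C(11,2) = 55; x_3 ≥ 9 gives C(6,2) = 15. Together 115.
Add back pairs where two caps are both exceeded: 15 + 0 + 1 = 16.
By inclusion–exclusion the count is 105 − 115 + 16 = 6.

6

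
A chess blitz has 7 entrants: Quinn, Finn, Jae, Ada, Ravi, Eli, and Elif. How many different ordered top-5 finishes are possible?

2520

This is an ordered selection of 5 from 7: P(7,5).
That gives 7 × 6 × 5 × 4 × 3 = 2520.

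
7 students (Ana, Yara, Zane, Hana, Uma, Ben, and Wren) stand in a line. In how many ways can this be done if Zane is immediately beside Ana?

Glue Zane and Ana into one block (2 internal orders), leaving 6 units to arrange in a row.
That gives 2 × 6! = 2 × 720 = 1440.

1440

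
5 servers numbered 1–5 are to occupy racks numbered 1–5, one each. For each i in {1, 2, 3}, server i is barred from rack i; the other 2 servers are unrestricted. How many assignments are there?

64

Let Aᵢ (for i ∈ {1, 2, 3}) be the placements that put server i in its forbidden rack. Any j of these fix j positions, leaving (5−j)! ways to fill the rest, and there are C(3,j) ways to pick which j.
By inclusion–exclusion, the number of valid placements is Σ_{j=0}^{3} (−1)^j C(3,j)·(5−j)!.
Computing: 120 − 72 + 18 − 2 = 64.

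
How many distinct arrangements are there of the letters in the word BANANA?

Letter multiplicities in BANANA: A×3, B×1, N×2.
The number of distinct arrangements is 6!/(3!·2!) = 720/12 = 60.

60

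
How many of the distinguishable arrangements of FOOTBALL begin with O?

With the first slot taken by O, it remains to arrange the other 7 letters (FOTBALL).
Those 7 letters have L appearing twice, giving (7)!/(2!) = 2520.

2520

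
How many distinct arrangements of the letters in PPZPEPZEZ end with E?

Fix E in the last position and arrange the remaining 8 letters.
Those 8 letters have P appearing 4 times and Z appearing 3 times, giving (8)!/(4!·3!) = 280.

280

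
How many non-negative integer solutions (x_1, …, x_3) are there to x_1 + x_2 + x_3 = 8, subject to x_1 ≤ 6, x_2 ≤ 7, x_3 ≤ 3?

26

By stars and bars, unrestricted non-negative solutions to x_1+…+x_3 = 8 number C(8+2,2) = 45.
Subtract solutions that violate a single cap (substitute x_i' = x_i − (cap_i+1)): x_1 ≥ 7 gives C(3,2) = 3; x_2 ≥ 8 gives C(2,2) = 1; x_3 ≥ 4 gives C(6,2) = 15. Together 19.
No two caps can be exceeded simultaneously, so the pair terms are all 0.
By inclusion–exclusion the count is 45 − 19 + 0 = 26.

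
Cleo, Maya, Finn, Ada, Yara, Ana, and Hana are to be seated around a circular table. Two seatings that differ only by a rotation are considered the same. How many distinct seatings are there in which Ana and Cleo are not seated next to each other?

All circular seatings of 7 people number (6)! = 720.
Those with Ana next to Cleo: fuse the pair into one unit and seat 6 units around a circle — 2·(5)! = 240.
Subtracting, 720 − 240 = 480.

480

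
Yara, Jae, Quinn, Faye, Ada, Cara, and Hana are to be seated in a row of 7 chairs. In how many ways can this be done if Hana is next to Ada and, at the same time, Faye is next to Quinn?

480

Treat {Hana,Ada} as one block (2 orders) and {Faye,Quinn} as another (2 orders).
That leaves 5 units to arrange: 2 × 2 × 5! = 4 × 120 = 480.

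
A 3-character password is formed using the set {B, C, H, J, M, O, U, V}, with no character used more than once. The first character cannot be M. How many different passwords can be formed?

The first character has 8−1 = 7 choices (anything except M).
The remaining 2 characters are filled from the other 7 symbols without repetition: 7 × 6 = 42.
Total: 7 × 42 = 294.

294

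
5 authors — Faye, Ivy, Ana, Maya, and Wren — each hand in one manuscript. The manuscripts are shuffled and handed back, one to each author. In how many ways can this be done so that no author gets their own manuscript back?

44

Count assignments avoiding every fixed point. For any j of the 5 authors fixed to their own manuscript, the other 5−j can be arranged in (5−j)! ways.
By inclusion–exclusion this is Σ_{j=0}^{5} (−1)^j C(5,j)·(5−j)!.
Computing: 120 − 120 + 60 − 20 + 5 − 1 = 44.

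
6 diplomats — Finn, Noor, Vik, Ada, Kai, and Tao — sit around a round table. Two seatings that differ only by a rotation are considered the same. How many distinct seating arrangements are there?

Fix one person's seat to break rotational symmetry; the remaining 5 people can be arranged in (5)! = 120 ways.

120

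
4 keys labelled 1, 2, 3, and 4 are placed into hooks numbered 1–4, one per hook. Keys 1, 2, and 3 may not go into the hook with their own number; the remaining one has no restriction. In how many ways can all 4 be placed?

11

Let Aᵢ (for i ∈ {1, 2, 3}) be the placements that put key i in its forbidden hook. Any j of these fix j positions, leaving (4−j)! ways to fill the rest, and there are C(3,j) ways to pick which j.
By inclusion–exclusion, the number of valid placements is Σ_{j=0}^{3} (−1)^j C(3,j)·(4−j)!.
Computing: 24 − 18 + 6 − 1 = 11.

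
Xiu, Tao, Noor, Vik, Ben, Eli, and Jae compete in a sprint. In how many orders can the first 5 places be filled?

2520

This is an ordered selection of 5 from 7: P(7,5).
That gives 7 × 6 × 5 × 4 × 3 = 2520.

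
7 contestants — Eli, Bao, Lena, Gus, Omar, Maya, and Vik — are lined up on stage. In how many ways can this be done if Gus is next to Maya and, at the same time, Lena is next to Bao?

Treat {Gus,Maya} as one block (2 orders) and {Lena,Bao} as another (2 orders).
That leaves 5 units to arrange: 2 × 2 × 5! = 4 × 120 = 480.

480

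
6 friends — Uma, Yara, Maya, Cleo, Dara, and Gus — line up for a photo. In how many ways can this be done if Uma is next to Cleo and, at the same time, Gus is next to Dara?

Treat {Uma,Cleo} as one block (2 orders) and {Gus,Dara} as another (2 orders).
That leaves 4 units to arrange: 2 × 2 × 4! = 4 × 24 = 96.

96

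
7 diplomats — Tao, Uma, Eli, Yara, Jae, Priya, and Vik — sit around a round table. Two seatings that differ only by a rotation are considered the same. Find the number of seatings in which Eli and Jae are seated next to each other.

Glue Eli and Jae into a block (2 internal orders). Seating 6 units around a circle gives (5)! arrangements.
So 2 × (5)! = 2 × 120 = 240.

240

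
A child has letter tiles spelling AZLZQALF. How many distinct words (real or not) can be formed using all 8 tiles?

The 8 letters of AZLZQALF have repeats: A appearing twice, L appearing twice, and Z appearing twice.
So there are 8! / (2!·2!·2!) = 5040 distinguishable arrangements.

5040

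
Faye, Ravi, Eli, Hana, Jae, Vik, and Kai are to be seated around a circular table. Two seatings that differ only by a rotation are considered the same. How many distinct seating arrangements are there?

Around a circle, 7 distinct people have 7!/7 = (6)! = 720 rotationally distinct seatings.

720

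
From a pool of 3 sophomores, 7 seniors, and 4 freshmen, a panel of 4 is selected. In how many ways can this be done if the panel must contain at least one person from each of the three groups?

462

Total 4-person selections from all 14: C(14,4) = 1001.
Subtract selections that omit an entire group: no sophomores → C(11,4) = 330; no seniors → C(7,4) = 35; no freshmen → C(10,4) = 210.
Add back selections omitting two groups (i.e. drawn from a single group): C(3,4) + C(7,4) + C(4,4) = 36.
By inclusion–exclusion: 1001 − 575 + 36 = 462.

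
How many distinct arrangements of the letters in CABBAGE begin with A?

Fix A in the first position and arrange the remaining 6 letters.
Those 6 letters have B appearing twice, giving (6)!/(2!) = 360.

360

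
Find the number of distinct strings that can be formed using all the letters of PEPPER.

PEPPER has 6 letters with E appearing twice and P appearing 3 times.
Dividing 6! = 720 by 3!·2! = 12 for the repeated letters gives 60.

60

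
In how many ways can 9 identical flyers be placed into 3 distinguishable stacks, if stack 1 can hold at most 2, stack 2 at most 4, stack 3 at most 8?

Without the upper bounds there are C(11,2) = 55 ways to split 9 among 3 stacks.
Subtract solutions that violate a single cap (substitute x_i' = x_i − (cap_i+1)): x_1 ≥ 3 gives C(8,2) = 28; x_2 ≥ 5 gives C(6,2) = 15; x_3 ≥ 9 gives C(2,2) = 1. Together 44.
Add back pairs where two caps are both exceeded: 3 + 0 + 0 = 3.
By inclusion–exclusion the count is 55 − 44 + 3 = 14.

14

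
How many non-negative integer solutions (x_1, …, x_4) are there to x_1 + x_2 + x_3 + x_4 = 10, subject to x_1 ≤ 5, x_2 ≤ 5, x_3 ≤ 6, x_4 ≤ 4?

Without the upper bounds there are C(13,3) = 286 ways to split 10 among 4 variables.
Subtract solutions that violate a single cap (substitute x_i' = x_i − (cap_i+1)): x_1 ≥ 6 gives C(7,3) = 35; x_2 ≥ 6 gives C(7,3) = 35; x_3 ≥ 7 gives C(6,3) = 20; x_4 ≥ 5 gives C(8,3) = 56. Together 146.
No two caps can be exceeded simultaneously, so the pair terms are all 0.
By inclusion–exclusion the count is 286 − 146 + 0 = 140.

140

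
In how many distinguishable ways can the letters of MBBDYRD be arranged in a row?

1260

MBBDYRD has 7 letters with B appearing twice and D appearing twice.
Dividing 7! = 5040 by 2!·2! = 4 for the repeated letters gives 1260.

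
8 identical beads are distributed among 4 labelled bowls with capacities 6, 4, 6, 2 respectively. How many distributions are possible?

Ignoring the caps, the number of non-negative solutions to x_1+…+x_4 = 8 is C(11,3) = 165.
Subtract solutions that violate a single cap (substitute x_i' = x_i − (cap_i+1)): x_1 ≥ 7 gives C(4,3) = 4; x_2 ≥ 5 gives C(6,3) = 20; x_3 ≥ 7 gives C(4,3) = 4; x_4 ≥ 3 gives C(8,3) = 56. Together 84.
Add back pairs where two caps are both exceeded: 0 + 0 + 0 + 0 + 1 + 0 = 1.
By inclusion–exclusion the count is 165 − 84 + 1 = 82.

82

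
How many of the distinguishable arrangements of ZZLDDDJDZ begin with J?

280

With the first slot taken by J, it remains to arrange the other 8 letters (ZZLDDDDZ).
Those 8 letters have D appearing 4 times and Z appearing 3 times, giving (8)!/(4!·3!) = 280.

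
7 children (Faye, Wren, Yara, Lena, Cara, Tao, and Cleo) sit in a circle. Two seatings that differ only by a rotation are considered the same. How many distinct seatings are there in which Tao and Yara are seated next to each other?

240

Glue Tao and Yara into a block (2 internal orders). Seating 6 units around a circle gives (5)! arrangements.
So 2 × (5)! = 2 × 120 = 240.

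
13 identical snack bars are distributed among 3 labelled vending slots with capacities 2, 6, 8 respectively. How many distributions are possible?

9

Ignoring the caps, the number of non-negative solutions to x_1+…+x_3 = 13 is C(15,2) = 105.
Subtract solutions that violate a single cap (substitute x_i' = x_i − (cap_i+1)): x_1 ≥ 3 gives C(12,2) = 66; x_2 ≥ 7 gives C(8,2) = 28; x_3 ≥ 9 gives C(6,2) = 15. Together 109.
Add back pairs where two caps are both exceeded: 10 + 3 + 0 = 13.
By inclusion–exclusion the count is 105 − 109 + 13 = 9.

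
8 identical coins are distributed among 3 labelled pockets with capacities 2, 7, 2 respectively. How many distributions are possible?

8

By stars and bars, unrestricted non-negative solutions to x_1+…+x_3 = 8 number C(8+2,2) = 45.
Subtract solutions that violate a single cap (substitute x_i' = x_i − (cap_i+1)): x_1 ≥ 3 gives C(7,2) = 21; x_2 ≥ 8 gives C(2,2) = 1; x_3 ≥ 3 gives C(7,2) = 21. Together 43.
Add back pairs where two caps are both exceeded: 0 + 6 + 0 = 6.
By inclusion–exclusion the count is 45 − 43 + 6 = 8.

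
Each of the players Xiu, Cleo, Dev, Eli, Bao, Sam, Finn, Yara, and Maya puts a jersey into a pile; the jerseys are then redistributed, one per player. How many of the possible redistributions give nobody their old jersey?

133496

Let Aᵢ be the assignments in which player i gets their old jersey. We want the size of the complement of A₁∪…∪A_9.
By inclusion–exclusion this is Σ_{j=0}^{9} (−1)^j C(9,j)·(9−j)!.
Computing: 362880 − 362880 + 181440 − 60480 + 15120 − 3024 + 504 − 72 + 9 − 1 = 133496.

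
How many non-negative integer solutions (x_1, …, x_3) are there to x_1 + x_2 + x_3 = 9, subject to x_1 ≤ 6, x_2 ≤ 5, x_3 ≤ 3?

18

Without the upper bounds there are C(11,2) = 55 ways to split 9 among 3 variables.
Subtract solutions that violate a single cap (substitute x_i' = x_i − (cap_i+1)): x_1 ≥ 7 gives C(4,2) = 6; x_2 ≥ 6 gives C(5,2) = 10; x_3 ≥ 4 gives C(7,2) = 21. Together 37.
No two caps can be exceeded simultaneously, so the pair terms are all 0.
By inclusion–exclusion the count is 55 − 37 + 0 = 18.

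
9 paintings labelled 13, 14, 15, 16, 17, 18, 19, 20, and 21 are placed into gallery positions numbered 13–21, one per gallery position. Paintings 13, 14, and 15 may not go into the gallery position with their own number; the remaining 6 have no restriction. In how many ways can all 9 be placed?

256320

Let Aᵢ (for i ∈ {13, 14, 15}) be the placements that put painting i in its forbidden gallery position. Any j of these fix j positions, leaving (9−j)! ways to fill the rest, and there are C(3,j) ways to pick which j.
By inclusion–exclusion, the number of valid placements is Σ_{j=0}^{3} (−1)^j C(3,j)·(9−j)!.
Computing: 362880 − 120960 + 15120 − 720 = 256320.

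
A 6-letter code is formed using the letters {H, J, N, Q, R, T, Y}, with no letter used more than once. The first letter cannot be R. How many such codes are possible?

4320

The first letter has 7−1 = 6 choices (anything except R).
The remaining 5 letters are filled from the other 6 symbols without repetition: 6 × 5 × 4 × 3 × 2 = 720.
Total: 6 × 720 = 4320.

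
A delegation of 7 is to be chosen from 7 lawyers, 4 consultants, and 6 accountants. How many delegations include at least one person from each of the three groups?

17283

Unrestricted: C(17,7) = 19448 ways to pick any 7 of the 17.
Selections missing a whole group: no lawyers → C(10,7) = 120; no consultants → C(13,7) = 1716; no accountants → C(11,7) = 330.
Add back selections omitting two groups (i.e. drawn from a single group): C(7,7) + C(4,7) + C(6,7) = 1.
By inclusion–exclusion: 19448 − 2166 + 1 = 17283.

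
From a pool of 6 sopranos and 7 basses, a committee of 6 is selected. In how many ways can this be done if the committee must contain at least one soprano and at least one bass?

Unrestricted: C(13,6) = 1716 ways to pick any 6 of the 13.
Selections missing a whole group: no sopranos → C(7,6) = 7; no basses → C(6,6) = 1.
Both groups omitted at once is impossible, so 1716 − 8 = 1708.

1708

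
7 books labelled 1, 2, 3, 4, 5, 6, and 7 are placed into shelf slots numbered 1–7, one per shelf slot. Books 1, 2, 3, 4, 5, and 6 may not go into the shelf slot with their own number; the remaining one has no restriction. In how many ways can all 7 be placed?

Let Aᵢ (for 1 ≤ i ≤ 6) be the placements that put book i in its forbidden shelf slot. Any j of these fix j positions, leaving (7−j)! ways to fill the rest, and there are C(6,j) ways to pick which j.
By inclusion–exclusion, the number of valid placements is Σ_{j=0}^{6} (−1)^j C(6,j)·(7−j)!.
Computing: 5040 − 4320 + 1800 − 480 + 90 − 12 + 1 = 2119.

2119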